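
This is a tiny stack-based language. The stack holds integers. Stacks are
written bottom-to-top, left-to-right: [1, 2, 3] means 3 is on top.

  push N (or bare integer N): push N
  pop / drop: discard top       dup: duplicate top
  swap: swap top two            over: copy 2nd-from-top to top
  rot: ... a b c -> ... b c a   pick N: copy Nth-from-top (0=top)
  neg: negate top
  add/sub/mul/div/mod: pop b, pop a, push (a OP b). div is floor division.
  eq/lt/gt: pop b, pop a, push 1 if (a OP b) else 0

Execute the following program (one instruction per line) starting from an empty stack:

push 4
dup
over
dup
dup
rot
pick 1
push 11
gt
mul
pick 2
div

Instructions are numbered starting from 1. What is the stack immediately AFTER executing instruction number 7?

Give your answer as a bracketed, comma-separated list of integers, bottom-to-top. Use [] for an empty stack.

Step 1 ('push 4'): [4]
Step 2 ('dup'): [4, 4]
Step 3 ('over'): [4, 4, 4]
Step 4 ('dup'): [4, 4, 4, 4]
Step 5 ('dup'): [4, 4, 4, 4, 4]
Step 6 ('rot'): [4, 4, 4, 4, 4]
Step 7 ('pick 1'): [4, 4, 4, 4, 4, 4]

Answer: [4, 4, 4, 4, 4, 4]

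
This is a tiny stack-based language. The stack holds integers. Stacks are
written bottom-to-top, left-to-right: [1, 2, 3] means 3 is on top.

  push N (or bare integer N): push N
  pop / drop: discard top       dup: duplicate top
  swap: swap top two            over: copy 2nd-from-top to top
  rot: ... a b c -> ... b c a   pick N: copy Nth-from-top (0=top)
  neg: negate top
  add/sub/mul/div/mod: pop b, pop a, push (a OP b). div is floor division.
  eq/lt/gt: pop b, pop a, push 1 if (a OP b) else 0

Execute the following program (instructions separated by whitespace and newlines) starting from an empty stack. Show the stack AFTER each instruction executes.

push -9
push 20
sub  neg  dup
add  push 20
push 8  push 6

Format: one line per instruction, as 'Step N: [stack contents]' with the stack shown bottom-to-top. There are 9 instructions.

Step 1: [-9]
Step 2: [-9, 20]
Step 3: [-29]
Step 4: [29]
Step 5: [29, 29]
Step 6: [58]
Step 7: [58, 20]
Step 8: [58, 20, 8]
Step 9: [58, 20, 8, 6]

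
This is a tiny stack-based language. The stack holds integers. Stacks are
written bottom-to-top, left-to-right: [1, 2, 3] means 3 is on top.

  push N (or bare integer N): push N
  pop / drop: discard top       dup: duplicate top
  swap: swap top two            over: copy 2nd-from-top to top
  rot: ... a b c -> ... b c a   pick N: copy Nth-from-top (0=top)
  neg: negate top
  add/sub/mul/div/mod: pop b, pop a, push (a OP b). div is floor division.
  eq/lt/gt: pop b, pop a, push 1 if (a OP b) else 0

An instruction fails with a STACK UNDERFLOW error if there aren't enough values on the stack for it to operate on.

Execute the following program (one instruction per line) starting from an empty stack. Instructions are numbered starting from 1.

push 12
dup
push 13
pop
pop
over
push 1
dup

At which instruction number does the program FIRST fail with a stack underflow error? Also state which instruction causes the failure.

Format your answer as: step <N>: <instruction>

Step 1 ('push 12'): stack = [12], depth = 1
Step 2 ('dup'): stack = [12, 12], depth = 2
Step 3 ('push 13'): stack = [12, 12, 13], depth = 3
Step 4 ('pop'): stack = [12, 12], depth = 2
Step 5 ('pop'): stack = [12], depth = 1
Step 6 ('over'): needs 2 value(s) but depth is 1 — STACK UNDERFLOW

Answer: step 6: over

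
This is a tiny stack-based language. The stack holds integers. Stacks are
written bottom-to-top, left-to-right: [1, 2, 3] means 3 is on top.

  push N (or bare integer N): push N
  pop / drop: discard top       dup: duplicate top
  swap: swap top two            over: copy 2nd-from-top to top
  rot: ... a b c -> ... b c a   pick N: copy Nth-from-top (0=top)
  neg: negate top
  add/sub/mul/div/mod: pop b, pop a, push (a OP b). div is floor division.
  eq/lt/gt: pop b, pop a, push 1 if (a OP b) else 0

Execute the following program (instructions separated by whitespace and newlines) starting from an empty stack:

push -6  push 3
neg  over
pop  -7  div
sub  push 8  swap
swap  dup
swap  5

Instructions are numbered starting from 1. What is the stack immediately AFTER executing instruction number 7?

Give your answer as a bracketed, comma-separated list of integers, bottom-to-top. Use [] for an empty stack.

Step 1 ('push -6'): [-6]
Step 2 ('push 3'): [-6, 3]
Step 3 ('neg'): [-6, -3]
Step 4 ('over'): [-6, -3, -6]
Step 5 ('pop'): [-6, -3]
Step 6 ('-7'): [-6, -3, -7]
Step 7 ('div'): [-6, 0]

Answer: [-6, 0]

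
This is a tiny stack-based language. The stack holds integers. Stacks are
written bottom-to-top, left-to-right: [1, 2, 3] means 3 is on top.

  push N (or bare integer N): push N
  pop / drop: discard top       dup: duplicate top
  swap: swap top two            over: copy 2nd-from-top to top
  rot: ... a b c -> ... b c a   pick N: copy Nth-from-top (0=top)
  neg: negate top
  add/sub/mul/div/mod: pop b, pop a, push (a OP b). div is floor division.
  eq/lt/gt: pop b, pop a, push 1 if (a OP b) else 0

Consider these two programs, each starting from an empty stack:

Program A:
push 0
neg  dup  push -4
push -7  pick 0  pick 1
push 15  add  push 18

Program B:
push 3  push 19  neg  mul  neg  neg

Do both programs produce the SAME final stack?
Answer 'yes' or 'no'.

Answer: no

Derivation:
Program A trace:
  After 'push 0': [0]
  After 'neg': [0]
  After 'dup': [0, 0]
  After 'push -4': [0, 0, -4]
  After 'push -7': [0, 0, -4, -7]
  After 'pick 0': [0, 0, -4, -7, -7]
  After 'pick 1': [0, 0, -4, -7, -7, -7]
  After 'push 15': [0, 0, -4, -7, -7, -7, 15]
  After 'add': [0, 0, -4, -7, -7, 8]
  After 'push 18': [0, 0, -4, -7, -7, 8, 18]
Program A final stack: [0, 0, -4, -7, -7, 8, 18]

Program B trace:
  After 'push 3': [3]
  After 'push 19': [3, 19]
  After 'neg': [3, -19]
  After 'mul': [-57]
  After 'neg': [57]
  After 'neg': [-57]
Program B final stack: [-57]
Same: no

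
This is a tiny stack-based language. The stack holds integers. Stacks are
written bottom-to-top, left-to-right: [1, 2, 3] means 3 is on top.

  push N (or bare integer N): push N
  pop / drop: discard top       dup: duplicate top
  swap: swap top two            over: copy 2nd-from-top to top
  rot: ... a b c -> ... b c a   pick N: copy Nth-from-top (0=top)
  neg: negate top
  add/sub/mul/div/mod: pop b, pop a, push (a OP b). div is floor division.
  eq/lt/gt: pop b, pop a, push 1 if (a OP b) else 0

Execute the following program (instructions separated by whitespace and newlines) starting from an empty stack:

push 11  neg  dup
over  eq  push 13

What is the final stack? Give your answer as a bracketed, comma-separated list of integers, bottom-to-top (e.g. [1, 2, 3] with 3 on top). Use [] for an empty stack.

After 'push 11': [11]
After 'neg': [-11]
After 'dup': [-11, -11]
After 'over': [-11, -11, -11]
After 'eq': [-11, 1]
After 'push 13': [-11, 1, 13]

Answer: [-11, 1, 13]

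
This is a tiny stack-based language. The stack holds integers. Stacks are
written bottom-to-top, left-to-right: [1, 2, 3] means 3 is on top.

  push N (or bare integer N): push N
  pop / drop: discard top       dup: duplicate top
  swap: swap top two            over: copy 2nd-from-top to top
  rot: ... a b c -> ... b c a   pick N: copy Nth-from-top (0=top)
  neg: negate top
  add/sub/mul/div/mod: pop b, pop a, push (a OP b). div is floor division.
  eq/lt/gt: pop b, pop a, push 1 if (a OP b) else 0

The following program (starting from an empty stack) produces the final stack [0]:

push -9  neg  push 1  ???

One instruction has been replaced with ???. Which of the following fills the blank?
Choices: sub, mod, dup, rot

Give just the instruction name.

Stack before ???: [9, 1]
Stack after ???:  [0]
Checking each choice:
  sub: produces [8]
  mod: MATCH
  dup: produces [9, 1, 1]
  rot: stack underflow (need 3, have 2)


Answer: mod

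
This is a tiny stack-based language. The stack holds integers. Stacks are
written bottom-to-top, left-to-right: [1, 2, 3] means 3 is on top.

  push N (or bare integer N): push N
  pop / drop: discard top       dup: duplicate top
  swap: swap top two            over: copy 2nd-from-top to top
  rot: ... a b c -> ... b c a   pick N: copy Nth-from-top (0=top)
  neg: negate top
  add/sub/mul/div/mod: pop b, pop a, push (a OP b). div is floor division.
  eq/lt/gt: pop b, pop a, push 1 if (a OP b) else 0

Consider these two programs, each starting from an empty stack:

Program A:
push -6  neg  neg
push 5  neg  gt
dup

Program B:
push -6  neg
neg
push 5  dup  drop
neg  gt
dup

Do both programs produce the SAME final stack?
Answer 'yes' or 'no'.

Program A trace:
  After 'push -6': [-6]
  After 'neg': [6]
  After 'neg': [-6]
  After 'push 5': [-6, 5]
  After 'neg': [-6, -5]
  After 'gt': [0]
  After 'dup': [0, 0]
Program A final stack: [0, 0]

Program B trace:
  After 'push -6': [-6]
  After 'neg': [6]
  After 'neg': [-6]
  After 'push 5': [-6, 5]
  After 'dup': [-6, 5, 5]
  After 'drop': [-6, 5]
  After 'neg': [-6, -5]
  After 'gt': [0]
  After 'dup': [0, 0]
Program B final stack: [0, 0]
Same: yes

Answer: yes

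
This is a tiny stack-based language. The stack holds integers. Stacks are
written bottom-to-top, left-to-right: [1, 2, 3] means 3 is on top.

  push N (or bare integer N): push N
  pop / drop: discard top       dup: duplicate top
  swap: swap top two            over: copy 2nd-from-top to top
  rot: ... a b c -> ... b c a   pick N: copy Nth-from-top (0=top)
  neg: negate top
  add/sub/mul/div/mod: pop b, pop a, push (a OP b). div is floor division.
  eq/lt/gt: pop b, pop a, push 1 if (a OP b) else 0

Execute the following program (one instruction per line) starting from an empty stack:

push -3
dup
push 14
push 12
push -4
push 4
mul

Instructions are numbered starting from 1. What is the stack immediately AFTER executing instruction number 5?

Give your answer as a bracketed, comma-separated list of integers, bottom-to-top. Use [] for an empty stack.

Step 1 ('push -3'): [-3]
Step 2 ('dup'): [-3, -3]
Step 3 ('push 14'): [-3, -3, 14]
Step 4 ('push 12'): [-3, -3, 14, 12]
Step 5 ('push -4'): [-3, -3, 14, 12, -4]

Answer: [-3, -3, 14, 12, -4]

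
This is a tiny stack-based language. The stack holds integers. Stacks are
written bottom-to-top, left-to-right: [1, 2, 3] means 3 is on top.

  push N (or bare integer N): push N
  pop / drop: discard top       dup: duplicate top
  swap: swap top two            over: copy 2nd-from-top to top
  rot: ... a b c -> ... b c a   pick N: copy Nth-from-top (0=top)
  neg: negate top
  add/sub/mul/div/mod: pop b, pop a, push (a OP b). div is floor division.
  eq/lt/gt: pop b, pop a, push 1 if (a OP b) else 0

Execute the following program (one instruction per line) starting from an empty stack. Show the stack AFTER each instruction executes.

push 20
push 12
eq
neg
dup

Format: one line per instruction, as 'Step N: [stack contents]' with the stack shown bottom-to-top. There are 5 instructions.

Step 1: [20]
Step 2: [20, 12]
Step 3: [0]
Step 4: [0]
Step 5: [0, 0]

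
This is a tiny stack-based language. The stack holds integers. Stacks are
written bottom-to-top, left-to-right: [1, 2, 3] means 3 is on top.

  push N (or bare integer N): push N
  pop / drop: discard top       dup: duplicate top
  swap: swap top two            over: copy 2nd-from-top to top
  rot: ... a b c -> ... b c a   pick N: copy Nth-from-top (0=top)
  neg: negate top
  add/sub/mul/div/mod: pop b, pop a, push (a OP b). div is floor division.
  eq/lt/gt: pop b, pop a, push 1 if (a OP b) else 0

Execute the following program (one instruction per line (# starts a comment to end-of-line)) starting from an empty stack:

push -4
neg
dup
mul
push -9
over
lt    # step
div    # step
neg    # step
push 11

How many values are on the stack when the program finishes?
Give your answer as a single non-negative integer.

Answer: 2

Derivation:
After 'push -4': stack = [-4] (depth 1)
After 'neg': stack = [4] (depth 1)
After 'dup': stack = [4, 4] (depth 2)
After 'mul': stack = [16] (depth 1)
After 'push -9': stack = [16, -9] (depth 2)
After 'over': stack = [16, -9, 16] (depth 3)
After 'lt': stack = [16, 1] (depth 2)
After 'div': stack = [16] (depth 1)
After 'neg': stack = [-16] (depth 1)
After 'push 11': stack = [-16, 11] (depth 2)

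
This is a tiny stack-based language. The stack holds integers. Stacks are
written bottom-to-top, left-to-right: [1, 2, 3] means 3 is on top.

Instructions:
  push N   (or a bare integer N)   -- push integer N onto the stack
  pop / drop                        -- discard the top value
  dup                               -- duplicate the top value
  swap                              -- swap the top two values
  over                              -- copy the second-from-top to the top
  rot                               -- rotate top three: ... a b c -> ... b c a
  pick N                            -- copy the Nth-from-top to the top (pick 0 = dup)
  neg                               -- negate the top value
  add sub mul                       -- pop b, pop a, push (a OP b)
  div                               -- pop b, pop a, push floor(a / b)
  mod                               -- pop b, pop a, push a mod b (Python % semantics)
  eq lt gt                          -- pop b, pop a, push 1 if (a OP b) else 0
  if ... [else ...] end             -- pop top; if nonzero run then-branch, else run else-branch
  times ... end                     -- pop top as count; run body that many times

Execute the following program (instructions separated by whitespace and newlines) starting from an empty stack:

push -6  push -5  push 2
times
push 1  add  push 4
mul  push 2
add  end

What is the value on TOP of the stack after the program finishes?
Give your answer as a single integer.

After 'push -6': [-6]
After 'push -5': [-6, -5]
After 'push 2': [-6, -5, 2]
After 'times': [-6, -5]
After 'push 1': [-6, -5, 1]
After 'add': [-6, -4]
After 'push 4': [-6, -4, 4]
After 'mul': [-6, -16]
After 'push 2': [-6, -16, 2]
After 'add': [-6, -14]
After 'push 1': [-6, -14, 1]
After 'add': [-6, -13]
After 'push 4': [-6, -13, 4]
After 'mul': [-6, -52]
After 'push 2': [-6, -52, 2]
After 'add': [-6, -50]

Answer: -50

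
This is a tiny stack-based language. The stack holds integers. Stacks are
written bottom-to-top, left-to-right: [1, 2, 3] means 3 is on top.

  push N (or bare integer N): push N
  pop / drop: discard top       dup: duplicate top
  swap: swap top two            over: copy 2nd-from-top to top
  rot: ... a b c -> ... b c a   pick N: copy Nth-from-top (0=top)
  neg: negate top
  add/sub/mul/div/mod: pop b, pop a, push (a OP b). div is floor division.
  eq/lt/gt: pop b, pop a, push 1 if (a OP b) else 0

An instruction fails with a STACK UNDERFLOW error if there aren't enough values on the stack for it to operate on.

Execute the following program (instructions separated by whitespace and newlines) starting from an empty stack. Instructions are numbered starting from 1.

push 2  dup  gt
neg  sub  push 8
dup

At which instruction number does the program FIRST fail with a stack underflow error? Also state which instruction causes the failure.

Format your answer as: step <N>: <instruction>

Answer: step 5: sub

Derivation:
Step 1 ('push 2'): stack = [2], depth = 1
Step 2 ('dup'): stack = [2, 2], depth = 2
Step 3 ('gt'): stack = [0], depth = 1
Step 4 ('neg'): stack = [0], depth = 1
Step 5 ('sub'): needs 2 value(s) but depth is 1 — STACK UNDERFLOW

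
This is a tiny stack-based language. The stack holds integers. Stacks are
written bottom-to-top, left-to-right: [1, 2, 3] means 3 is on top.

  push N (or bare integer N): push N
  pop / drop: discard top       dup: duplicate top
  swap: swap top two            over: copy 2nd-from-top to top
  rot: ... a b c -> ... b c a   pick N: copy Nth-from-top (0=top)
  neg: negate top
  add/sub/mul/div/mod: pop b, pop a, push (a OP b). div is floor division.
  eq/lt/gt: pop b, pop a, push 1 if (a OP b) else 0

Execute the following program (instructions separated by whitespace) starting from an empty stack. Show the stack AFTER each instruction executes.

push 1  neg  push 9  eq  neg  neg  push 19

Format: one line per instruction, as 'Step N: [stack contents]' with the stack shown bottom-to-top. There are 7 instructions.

Step 1: [1]
Step 2: [-1]
Step 3: [-1, 9]
Step 4: [0]
Step 5: [0]
Step 6: [0]
Step 7: [0, 19]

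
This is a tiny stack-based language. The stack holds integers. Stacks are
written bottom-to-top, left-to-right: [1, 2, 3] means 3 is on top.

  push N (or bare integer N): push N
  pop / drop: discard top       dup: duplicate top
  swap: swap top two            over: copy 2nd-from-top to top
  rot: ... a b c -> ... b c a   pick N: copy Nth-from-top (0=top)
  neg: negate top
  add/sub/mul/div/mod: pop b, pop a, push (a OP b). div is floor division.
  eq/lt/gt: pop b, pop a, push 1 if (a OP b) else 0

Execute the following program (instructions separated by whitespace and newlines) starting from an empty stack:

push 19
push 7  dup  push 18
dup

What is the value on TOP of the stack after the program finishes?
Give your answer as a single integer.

Answer: 18

Derivation:
After 'push 19': [19]
After 'push 7': [19, 7]
After 'dup': [19, 7, 7]
After 'push 18': [19, 7, 7, 18]
After 'dup': [19, 7, 7, 18, 18]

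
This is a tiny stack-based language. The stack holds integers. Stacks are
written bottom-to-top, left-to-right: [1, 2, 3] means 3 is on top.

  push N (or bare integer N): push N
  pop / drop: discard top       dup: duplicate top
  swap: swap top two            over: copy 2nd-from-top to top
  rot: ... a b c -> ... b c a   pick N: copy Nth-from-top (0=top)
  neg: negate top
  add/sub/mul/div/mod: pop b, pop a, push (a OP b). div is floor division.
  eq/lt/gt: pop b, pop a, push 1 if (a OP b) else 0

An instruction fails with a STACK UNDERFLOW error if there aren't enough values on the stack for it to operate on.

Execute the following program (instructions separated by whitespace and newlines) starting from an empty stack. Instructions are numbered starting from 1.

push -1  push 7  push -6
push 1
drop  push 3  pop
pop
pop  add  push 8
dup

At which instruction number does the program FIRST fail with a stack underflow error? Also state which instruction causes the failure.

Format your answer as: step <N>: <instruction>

Answer: step 10: add

Derivation:
Step 1 ('push -1'): stack = [-1], depth = 1
Step 2 ('push 7'): stack = [-1, 7], depth = 2
Step 3 ('push -6'): stack = [-1, 7, -6], depth = 3
Step 4 ('push 1'): stack = [-1, 7, -6, 1], depth = 4
Step 5 ('drop'): stack = [-1, 7, -6], depth = 3
Step 6 ('push 3'): stack = [-1, 7, -6, 3], depth = 4
Step 7 ('pop'): stack = [-1, 7, -6], depth = 3
Step 8 ('pop'): stack = [-1, 7], depth = 2
Step 9 ('pop'): stack = [-1], depth = 1
Step 10 ('add'): needs 2 value(s) but depth is 1 — STACK UNDERFLOW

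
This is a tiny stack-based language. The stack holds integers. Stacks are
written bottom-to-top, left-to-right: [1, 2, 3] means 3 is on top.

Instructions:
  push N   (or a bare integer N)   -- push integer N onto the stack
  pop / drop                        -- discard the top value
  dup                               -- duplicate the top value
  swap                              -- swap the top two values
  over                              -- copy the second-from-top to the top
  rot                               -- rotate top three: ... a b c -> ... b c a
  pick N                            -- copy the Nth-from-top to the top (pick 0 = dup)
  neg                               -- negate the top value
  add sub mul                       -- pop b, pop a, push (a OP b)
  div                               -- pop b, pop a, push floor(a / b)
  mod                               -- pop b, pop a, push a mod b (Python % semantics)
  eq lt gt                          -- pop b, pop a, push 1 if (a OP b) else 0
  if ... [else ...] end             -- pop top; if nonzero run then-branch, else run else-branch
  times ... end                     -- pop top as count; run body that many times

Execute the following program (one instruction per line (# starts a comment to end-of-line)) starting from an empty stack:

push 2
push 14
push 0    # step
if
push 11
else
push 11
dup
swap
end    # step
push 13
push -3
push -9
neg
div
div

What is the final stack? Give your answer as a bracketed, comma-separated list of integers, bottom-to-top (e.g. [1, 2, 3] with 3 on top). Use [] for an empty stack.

After 'push 2': [2]
After 'push 14': [2, 14]
After 'push 0': [2, 14, 0]
After 'if': [2, 14]
After 'push 11': [2, 14, 11]
After 'dup': [2, 14, 11, 11]
After 'swap': [2, 14, 11, 11]
After 'push 13': [2, 14, 11, 11, 13]
After 'push -3': [2, 14, 11, 11, 13, -3]
After 'push -9': [2, 14, 11, 11, 13, -3, -9]
After 'neg': [2, 14, 11, 11, 13, -3, 9]
After 'div': [2, 14, 11, 11, 13, -1]
After 'div': [2, 14, 11, 11, -13]

Answer: [2, 14, 11, 11, -13]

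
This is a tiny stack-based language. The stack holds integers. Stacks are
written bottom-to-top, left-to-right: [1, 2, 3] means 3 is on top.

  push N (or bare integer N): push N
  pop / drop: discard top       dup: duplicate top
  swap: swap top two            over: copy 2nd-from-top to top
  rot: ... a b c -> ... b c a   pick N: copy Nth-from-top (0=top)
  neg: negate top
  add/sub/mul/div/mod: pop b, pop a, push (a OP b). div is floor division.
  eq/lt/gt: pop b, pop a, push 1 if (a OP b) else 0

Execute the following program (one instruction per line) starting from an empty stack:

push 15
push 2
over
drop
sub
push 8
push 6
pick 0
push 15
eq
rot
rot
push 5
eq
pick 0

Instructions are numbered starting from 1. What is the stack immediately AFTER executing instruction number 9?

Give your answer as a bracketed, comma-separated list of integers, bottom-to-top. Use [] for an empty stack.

Answer: [13, 8, 6, 6, 15]

Derivation:
Step 1 ('push 15'): [15]
Step 2 ('push 2'): [15, 2]
Step 3 ('over'): [15, 2, 15]
Step 4 ('drop'): [15, 2]
Step 5 ('sub'): [13]
Step 6 ('push 8'): [13, 8]
Step 7 ('push 6'): [13, 8, 6]
Step 8 ('pick 0'): [13, 8, 6, 6]
Step 9 ('push 15'): [13, 8, 6, 6, 15]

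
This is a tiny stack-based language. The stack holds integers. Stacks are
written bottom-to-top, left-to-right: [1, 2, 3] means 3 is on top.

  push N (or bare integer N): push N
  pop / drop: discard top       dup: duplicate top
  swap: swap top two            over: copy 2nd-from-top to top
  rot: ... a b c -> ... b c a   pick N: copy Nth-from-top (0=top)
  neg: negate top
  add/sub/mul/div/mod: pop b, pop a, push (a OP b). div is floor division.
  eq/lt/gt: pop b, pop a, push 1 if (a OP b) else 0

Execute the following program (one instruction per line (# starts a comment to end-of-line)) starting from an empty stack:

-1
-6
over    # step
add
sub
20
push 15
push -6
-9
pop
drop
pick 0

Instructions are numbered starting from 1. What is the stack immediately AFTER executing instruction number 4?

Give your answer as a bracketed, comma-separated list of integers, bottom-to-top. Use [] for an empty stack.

Answer: [-1, -7]

Derivation:
Step 1 ('-1'): [-1]
Step 2 ('-6'): [-1, -6]
Step 3 ('over'): [-1, -6, -1]
Step 4 ('add'): [-1, -7]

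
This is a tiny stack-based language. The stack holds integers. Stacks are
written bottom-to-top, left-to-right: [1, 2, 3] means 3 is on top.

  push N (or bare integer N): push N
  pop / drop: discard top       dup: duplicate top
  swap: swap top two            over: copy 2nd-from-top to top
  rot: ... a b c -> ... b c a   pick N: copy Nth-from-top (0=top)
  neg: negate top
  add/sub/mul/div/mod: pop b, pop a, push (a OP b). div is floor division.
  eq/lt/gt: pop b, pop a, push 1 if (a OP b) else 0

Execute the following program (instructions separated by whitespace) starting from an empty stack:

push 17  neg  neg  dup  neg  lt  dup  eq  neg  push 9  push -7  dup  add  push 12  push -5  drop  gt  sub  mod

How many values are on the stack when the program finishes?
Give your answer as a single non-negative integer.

After 'push 17': stack = [17] (depth 1)
After 'neg': stack = [-17] (depth 1)
After 'neg': stack = [17] (depth 1)
After 'dup': stack = [17, 17] (depth 2)
After 'neg': stack = [17, -17] (depth 2)
After 'lt': stack = [0] (depth 1)
After 'dup': stack = [0, 0] (depth 2)
After 'eq': stack = [1] (depth 1)
After 'neg': stack = [-1] (depth 1)
After 'push 9': stack = [-1, 9] (depth 2)
After 'push -7': stack = [-1, 9, -7] (depth 3)
After 'dup': stack = [-1, 9, -7, -7] (depth 4)
After 'add': stack = [-1, 9, -14] (depth 3)
After 'push 12': stack = [-1, 9, -14, 12] (depth 4)
After 'push -5': stack = [-1, 9, -14, 12, -5] (depth 5)
After 'drop': stack = [-1, 9, -14, 12] (depth 4)
After 'gt': stack = [-1, 9, 0] (depth 3)
After 'sub': stack = [-1, 9] (depth 2)
After 'mod': stack = [8] (depth 1)

Answer: 1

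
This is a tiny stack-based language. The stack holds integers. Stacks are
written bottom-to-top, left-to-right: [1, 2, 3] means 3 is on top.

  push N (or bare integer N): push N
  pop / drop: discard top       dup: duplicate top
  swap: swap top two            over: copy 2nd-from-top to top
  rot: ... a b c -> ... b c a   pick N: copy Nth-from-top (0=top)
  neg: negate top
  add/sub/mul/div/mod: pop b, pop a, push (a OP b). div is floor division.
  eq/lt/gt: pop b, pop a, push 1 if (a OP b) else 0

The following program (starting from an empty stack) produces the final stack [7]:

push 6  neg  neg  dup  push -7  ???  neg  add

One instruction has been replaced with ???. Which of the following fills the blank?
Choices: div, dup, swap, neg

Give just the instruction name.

Stack before ???: [6, 6, -7]
Stack after ???:  [6, -1]
Checking each choice:
  div: MATCH
  dup: produces [6, 6, 0]
  swap: produces [6, -13]
  neg: produces [6, -1]


Answer: div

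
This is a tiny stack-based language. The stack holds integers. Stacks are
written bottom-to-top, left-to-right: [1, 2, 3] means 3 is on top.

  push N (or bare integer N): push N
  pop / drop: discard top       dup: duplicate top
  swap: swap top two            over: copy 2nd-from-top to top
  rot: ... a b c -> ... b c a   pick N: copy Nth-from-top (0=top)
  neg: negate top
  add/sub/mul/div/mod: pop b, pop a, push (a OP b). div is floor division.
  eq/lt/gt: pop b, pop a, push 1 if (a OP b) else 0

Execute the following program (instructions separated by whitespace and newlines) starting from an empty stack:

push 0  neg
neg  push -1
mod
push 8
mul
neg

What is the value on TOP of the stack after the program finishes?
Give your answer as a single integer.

After 'push 0': [0]
After 'neg': [0]
After 'neg': [0]
After 'push -1': [0, -1]
After 'mod': [0]
After 'push 8': [0, 8]
After 'mul': [0]
After 'neg': [0]

Answer: 0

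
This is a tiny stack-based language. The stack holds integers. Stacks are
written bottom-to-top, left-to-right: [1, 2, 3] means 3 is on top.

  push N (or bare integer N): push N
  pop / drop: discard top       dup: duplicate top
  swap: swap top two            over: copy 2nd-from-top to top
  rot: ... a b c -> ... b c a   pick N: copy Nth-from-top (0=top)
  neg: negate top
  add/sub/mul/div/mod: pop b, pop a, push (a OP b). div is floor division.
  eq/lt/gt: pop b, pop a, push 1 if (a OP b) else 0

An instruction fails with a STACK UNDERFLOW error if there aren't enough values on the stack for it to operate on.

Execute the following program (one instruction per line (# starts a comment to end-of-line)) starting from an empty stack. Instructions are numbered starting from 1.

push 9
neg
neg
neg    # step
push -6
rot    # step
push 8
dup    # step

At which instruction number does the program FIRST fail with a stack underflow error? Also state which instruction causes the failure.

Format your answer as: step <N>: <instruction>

Answer: step 6: rot

Derivation:
Step 1 ('push 9'): stack = [9], depth = 1
Step 2 ('neg'): stack = [-9], depth = 1
Step 3 ('neg'): stack = [9], depth = 1
Step 4 ('neg'): stack = [-9], depth = 1
Step 5 ('push -6'): stack = [-9, -6], depth = 2
Step 6 ('rot'): needs 3 value(s) but depth is 2 — STACK UNDERFLOW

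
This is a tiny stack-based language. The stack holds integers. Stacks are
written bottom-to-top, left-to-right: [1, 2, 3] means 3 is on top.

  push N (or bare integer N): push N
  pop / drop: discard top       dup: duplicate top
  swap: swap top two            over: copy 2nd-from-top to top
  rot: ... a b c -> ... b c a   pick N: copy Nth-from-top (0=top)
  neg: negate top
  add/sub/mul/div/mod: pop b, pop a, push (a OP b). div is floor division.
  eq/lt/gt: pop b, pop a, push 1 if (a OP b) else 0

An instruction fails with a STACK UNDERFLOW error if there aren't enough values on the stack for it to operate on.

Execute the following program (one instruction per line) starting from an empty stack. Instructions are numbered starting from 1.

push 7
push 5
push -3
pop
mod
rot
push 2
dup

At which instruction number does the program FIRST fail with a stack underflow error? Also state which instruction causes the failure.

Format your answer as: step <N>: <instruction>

Step 1 ('push 7'): stack = [7], depth = 1
Step 2 ('push 5'): stack = [7, 5], depth = 2
Step 3 ('push -3'): stack = [7, 5, -3], depth = 3
Step 4 ('pop'): stack = [7, 5], depth = 2
Step 5 ('mod'): stack = [2], depth = 1
Step 6 ('rot'): needs 3 value(s) but depth is 1 — STACK UNDERFLOW

Answer: step 6: rot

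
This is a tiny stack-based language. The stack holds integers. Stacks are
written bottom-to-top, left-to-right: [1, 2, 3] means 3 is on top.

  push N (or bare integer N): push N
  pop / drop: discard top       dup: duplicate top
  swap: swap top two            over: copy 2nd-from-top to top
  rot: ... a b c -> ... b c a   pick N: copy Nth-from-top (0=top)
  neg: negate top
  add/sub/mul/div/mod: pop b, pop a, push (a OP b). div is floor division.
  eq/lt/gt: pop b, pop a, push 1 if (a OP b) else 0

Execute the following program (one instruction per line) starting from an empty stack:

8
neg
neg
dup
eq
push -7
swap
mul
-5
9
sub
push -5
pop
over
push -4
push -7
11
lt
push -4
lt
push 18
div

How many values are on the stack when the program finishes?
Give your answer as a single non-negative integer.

Answer: 5

Derivation:
After 'push 8': stack = [8] (depth 1)
After 'neg': stack = [-8] (depth 1)
After 'neg': stack = [8] (depth 1)
After 'dup': stack = [8, 8] (depth 2)
After 'eq': stack = [1] (depth 1)
After 'push -7': stack = [1, -7] (depth 2)
After 'swap': stack = [-7, 1] (depth 2)
After 'mul': stack = [-7] (depth 1)
After 'push -5': stack = [-7, -5] (depth 2)
After 'push 9': stack = [-7, -5, 9] (depth 3)
  ...
After 'pop': stack = [-7, -14] (depth 2)
After 'over': stack = [-7, -14, -7] (depth 3)
After 'push -4': stack = [-7, -14, -7, -4] (depth 4)
After 'push -7': stack = [-7, -14, -7, -4, -7] (depth 5)
After 'push 11': stack = [-7, -14, -7, -4, -7, 11] (depth 6)
After 'lt': stack = [-7, -14, -7, -4, 1] (depth 5)
After 'push -4': stack = [-7, -14, -7, -4, 1, -4] (depth 6)
After 'lt': stack = [-7, -14, -7, -4, 0] (depth 5)
After 'push 18': stack = [-7, -14, -7, -4, 0, 18] (depth 6)
After 'div': stack = [-7, -14, -7, -4, 0] (depth 5)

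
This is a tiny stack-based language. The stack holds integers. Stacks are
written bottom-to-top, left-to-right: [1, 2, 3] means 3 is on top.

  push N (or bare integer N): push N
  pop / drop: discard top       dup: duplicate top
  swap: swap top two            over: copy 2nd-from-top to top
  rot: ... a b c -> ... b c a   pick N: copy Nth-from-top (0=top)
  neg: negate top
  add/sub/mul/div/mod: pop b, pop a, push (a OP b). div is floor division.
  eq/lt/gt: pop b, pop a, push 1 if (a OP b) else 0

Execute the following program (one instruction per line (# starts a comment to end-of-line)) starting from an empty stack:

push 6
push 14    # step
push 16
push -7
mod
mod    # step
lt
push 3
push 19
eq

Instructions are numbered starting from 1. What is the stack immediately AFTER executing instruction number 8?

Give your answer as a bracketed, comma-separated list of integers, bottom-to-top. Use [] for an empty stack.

Answer: [0, 3]

Derivation:
Step 1 ('push 6'): [6]
Step 2 ('push 14'): [6, 14]
Step 3 ('push 16'): [6, 14, 16]
Step 4 ('push -7'): [6, 14, 16, -7]
Step 5 ('mod'): [6, 14, -5]
Step 6 ('mod'): [6, -1]
Step 7 ('lt'): [0]
Step 8 ('push 3'): [0, 3]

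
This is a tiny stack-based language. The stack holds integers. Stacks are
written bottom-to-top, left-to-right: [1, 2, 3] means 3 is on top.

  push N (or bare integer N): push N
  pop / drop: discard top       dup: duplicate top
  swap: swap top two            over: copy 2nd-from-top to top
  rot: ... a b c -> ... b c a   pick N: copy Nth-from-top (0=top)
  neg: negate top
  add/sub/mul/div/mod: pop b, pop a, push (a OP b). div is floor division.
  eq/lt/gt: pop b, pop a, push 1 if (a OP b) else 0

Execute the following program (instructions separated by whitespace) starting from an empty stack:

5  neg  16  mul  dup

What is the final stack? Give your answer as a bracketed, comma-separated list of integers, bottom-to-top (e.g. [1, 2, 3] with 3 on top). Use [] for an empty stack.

Answer: [-80, -80]

Derivation:
After 'push 5': [5]
After 'neg': [-5]
After 'push 16': [-5, 16]
After 'mul': [-80]
After 'dup': [-80, -80]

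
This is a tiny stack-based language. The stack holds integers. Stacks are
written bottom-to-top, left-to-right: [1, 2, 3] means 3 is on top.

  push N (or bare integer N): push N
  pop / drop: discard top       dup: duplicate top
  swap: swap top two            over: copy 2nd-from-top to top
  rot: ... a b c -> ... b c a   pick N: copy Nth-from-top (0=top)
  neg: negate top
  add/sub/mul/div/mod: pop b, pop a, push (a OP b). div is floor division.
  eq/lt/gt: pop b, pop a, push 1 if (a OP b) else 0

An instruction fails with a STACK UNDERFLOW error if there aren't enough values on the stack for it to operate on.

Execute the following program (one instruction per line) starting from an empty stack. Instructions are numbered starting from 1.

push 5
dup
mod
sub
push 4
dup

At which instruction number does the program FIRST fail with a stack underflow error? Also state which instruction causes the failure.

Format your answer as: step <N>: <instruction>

Step 1 ('push 5'): stack = [5], depth = 1
Step 2 ('dup'): stack = [5, 5], depth = 2
Step 3 ('mod'): stack = [0], depth = 1
Step 4 ('sub'): needs 2 value(s) but depth is 1 — STACK UNDERFLOW

Answer: step 4: sub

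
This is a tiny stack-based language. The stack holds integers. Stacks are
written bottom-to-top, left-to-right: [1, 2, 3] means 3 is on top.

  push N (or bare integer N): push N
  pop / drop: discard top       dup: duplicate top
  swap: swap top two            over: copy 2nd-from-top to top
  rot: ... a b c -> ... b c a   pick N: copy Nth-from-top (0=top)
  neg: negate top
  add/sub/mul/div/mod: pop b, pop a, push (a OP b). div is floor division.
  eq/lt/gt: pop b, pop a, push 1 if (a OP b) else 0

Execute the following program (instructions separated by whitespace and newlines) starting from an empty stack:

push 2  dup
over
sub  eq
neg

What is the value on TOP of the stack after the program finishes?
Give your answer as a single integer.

After 'push 2': [2]
After 'dup': [2, 2]
After 'over': [2, 2, 2]
After 'sub': [2, 0]
After 'eq': [0]
After 'neg': [0]

Answer: 0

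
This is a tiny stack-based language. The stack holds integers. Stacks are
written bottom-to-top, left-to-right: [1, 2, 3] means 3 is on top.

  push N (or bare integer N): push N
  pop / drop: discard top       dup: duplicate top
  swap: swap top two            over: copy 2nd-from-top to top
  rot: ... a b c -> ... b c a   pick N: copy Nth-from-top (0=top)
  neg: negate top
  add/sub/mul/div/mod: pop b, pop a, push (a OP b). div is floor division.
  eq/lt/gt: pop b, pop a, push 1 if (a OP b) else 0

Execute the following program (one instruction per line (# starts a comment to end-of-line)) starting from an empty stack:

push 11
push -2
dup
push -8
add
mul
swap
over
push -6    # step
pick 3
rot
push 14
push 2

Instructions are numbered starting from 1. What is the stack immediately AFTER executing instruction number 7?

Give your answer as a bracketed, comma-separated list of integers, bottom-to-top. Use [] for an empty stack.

Step 1 ('push 11'): [11]
Step 2 ('push -2'): [11, -2]
Step 3 ('dup'): [11, -2, -2]
Step 4 ('push -8'): [11, -2, -2, -8]
Step 5 ('add'): [11, -2, -10]
Step 6 ('mul'): [11, 20]
Step 7 ('swap'): [20, 11]

Answer: [20, 11]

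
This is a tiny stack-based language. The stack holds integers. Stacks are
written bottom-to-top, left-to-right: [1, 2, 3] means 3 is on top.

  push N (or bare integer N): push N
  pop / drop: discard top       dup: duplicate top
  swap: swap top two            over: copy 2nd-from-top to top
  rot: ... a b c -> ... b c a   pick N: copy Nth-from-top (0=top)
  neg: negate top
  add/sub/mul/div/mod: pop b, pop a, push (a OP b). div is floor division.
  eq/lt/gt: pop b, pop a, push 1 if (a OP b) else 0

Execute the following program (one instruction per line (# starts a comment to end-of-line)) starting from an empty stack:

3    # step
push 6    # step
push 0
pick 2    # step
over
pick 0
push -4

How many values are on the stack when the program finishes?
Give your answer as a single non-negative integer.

Answer: 7

Derivation:
After 'push 3': stack = [3] (depth 1)
After 'push 6': stack = [3, 6] (depth 2)
After 'push 0': stack = [3, 6, 0] (depth 3)
After 'pick 2': stack = [3, 6, 0, 3] (depth 4)
After 'over': stack = [3, 6, 0, 3, 0] (depth 5)
After 'pick 0': stack = [3, 6, 0, 3, 0, 0] (depth 6)
After 'push -4': stack = [3, 6, 0, 3, 0, 0, -4] (depth 7)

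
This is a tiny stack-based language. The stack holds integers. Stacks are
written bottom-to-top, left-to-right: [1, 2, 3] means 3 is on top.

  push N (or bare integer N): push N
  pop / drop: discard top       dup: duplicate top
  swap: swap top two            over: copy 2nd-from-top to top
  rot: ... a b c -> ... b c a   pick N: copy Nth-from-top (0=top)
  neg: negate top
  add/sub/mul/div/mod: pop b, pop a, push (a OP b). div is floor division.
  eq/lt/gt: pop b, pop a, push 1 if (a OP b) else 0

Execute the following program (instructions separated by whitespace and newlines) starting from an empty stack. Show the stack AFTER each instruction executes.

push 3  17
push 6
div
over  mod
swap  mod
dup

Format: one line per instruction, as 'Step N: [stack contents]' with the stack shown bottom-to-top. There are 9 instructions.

Step 1: [3]
Step 2: [3, 17]
Step 3: [3, 17, 6]
Step 4: [3, 2]
Step 5: [3, 2, 3]
Step 6: [3, 2]
Step 7: [2, 3]
Step 8: [2]
Step 9: [2, 2]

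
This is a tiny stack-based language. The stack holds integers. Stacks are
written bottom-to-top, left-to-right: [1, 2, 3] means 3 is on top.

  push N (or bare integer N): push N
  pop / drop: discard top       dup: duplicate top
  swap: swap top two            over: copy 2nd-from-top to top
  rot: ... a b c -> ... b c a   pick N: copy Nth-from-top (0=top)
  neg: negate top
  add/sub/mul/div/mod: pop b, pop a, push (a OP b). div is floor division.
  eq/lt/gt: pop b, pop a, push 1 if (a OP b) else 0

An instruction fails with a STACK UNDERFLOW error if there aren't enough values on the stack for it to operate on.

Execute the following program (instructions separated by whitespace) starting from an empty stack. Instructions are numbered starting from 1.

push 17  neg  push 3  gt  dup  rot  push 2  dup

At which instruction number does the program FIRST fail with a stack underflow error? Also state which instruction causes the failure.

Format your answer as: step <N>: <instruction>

Answer: step 6: rot

Derivation:
Step 1 ('push 17'): stack = [17], depth = 1
Step 2 ('neg'): stack = [-17], depth = 1
Step 3 ('push 3'): stack = [-17, 3], depth = 2
Step 4 ('gt'): stack = [0], depth = 1
Step 5 ('dup'): stack = [0, 0], depth = 2
Step 6 ('rot'): needs 3 value(s) but depth is 2 — STACK UNDERFLOW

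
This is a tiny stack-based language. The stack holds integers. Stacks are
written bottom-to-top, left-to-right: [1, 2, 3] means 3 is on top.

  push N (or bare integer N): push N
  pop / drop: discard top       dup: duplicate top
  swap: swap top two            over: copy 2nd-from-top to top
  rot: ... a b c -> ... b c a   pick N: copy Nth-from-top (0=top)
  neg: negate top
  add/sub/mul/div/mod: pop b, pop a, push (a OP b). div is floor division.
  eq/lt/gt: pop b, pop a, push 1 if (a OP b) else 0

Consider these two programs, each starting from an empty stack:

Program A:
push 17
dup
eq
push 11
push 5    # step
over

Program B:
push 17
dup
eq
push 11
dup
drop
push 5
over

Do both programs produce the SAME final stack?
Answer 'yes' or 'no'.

Answer: yes

Derivation:
Program A trace:
  After 'push 17': [17]
  After 'dup': [17, 17]
  After 'eq': [1]
  After 'push 11': [1, 11]
  After 'push 5': [1, 11, 5]
  After 'over': [1, 11, 5, 11]
Program A final stack: [1, 11, 5, 11]

Program B trace:
  After 'push 17': [17]
  After 'dup': [17, 17]
  After 'eq': [1]
  After 'push 11': [1, 11]
  After 'dup': [1, 11, 11]
  After 'drop': [1, 11]
  After 'push 5': [1, 11, 5]
  After 'over': [1, 11, 5, 11]
Program B final stack: [1, 11, 5, 11]
Same: yes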